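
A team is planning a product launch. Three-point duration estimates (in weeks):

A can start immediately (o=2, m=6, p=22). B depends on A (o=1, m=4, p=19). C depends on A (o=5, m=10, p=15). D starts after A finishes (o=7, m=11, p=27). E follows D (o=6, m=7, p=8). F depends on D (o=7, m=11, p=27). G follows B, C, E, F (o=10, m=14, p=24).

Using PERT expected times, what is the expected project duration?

49 weeks

te_A = (2 + 4·6 + 22)/6 = 48/6 = 8
te_B = (1 + 4·4 + 19)/6 = 36/6 = 6
te_C = (5 + 4·10 + 15)/6 = 60/6 = 10
te_D = (7 + 4·11 + 27)/6 = 78/6 = 13
te_E = (6 + 4·7 + 8)/6 = 42/6 = 7
te_F = (7 + 4·11 + 27)/6 = 78/6 = 13
te_G = (10 + 4·14 + 24)/6 = 90/6 = 15

Forward pass:
ES_A = 0; EF_A = 8
ES_B = 8; EF_B = 8+6 = 14
ES_C = 8; EF_C = 8+10 = 18
ES_D = 8; EF_D = 8+13 = 21
ES_E = 21; EF_E = 21+7 = 28
ES_F = 21; EF_F = 21+13 = 34
ES_G = max(EF_B=14, EF_C=18, EF_E=28, EF_F=34) = 34; EF_G = 34+15 = 49
Expected project duration μ = 49 weeks. Critical path: A → D → F → G.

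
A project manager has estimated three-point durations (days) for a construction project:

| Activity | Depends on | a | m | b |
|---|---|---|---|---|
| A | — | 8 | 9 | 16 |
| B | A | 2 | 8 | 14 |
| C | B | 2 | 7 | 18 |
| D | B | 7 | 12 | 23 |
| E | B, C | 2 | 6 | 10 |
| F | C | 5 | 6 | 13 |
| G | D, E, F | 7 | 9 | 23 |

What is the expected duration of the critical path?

te_A = (8 + 4·9 + 16)/6 = 60/6 = 10
te_B = (2 + 4·8 + 14)/6 = 48/6 = 8
te_C = (2 + 4·7 + 18)/6 = 48/6 = 8
te_D = (7 + 4·12 + 23)/6 = 78/6 = 13
te_E = (2 + 4·6 + 10)/6 = 36/6 = 6
te_F = (5 + 4·6 + 13)/6 = 42/6 = 7
te_G = (7 + 4·9 + 23)/6 = 66/6 = 11

Forward pass:
ES_A = 0; EF_A = 10
ES_B = 10; EF_B = 10+8 = 18
ES_C = 18; EF_C = 18+8 = 26
ES_D = 18; EF_D = 18+13 = 31
ES_E = max(EF_B=18, EF_C=26) = 26; EF_E = 26+6 = 32
ES_F = 26; EF_F = 26+7 = 33
ES_G = max(EF_D=31, EF_E=32, EF_F=33) = 33; EF_G = 33+11 = 44
Expected project duration μ = 44 days. Critical path: A → B → C → F → G.

44 days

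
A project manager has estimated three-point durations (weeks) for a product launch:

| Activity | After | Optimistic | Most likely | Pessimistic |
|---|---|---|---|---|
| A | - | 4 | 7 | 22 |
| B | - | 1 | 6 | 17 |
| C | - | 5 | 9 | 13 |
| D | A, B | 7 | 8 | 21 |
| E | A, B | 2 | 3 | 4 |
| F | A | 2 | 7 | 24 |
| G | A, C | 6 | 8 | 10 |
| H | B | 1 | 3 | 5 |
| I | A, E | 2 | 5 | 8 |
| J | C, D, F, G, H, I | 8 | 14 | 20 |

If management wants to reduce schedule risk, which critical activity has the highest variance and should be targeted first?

A

te_A = (4 + 4·7 + 22)/6 = 54/6 = 9; σ²_A = ((22−4)/6)² = 9.000
te_B = (1 + 4·6 + 17)/6 = 42/6 = 7; σ²_B = ((17−1)/6)² = 7.111
te_C = (5 + 4·9 + 13)/6 = 54/6 = 9; σ²_C = ((13−5)/6)² = 1.778
te_D = (7 + 4·8 + 21)/6 = 60/6 = 10; σ²_D = ((21−7)/6)² = 5.444
te_E = (2 + 4·3 + 4)/6 = 18/6 = 3; σ²_E = ((4−2)/6)² = 0.111
te_F = (2 + 4·7 + 24)/6 = 54/6 = 9; σ²_F = ((24−2)/6)² = 13.444
te_G = (6 + 4·8 + 10)/6 = 48/6 = 8; σ²_G = ((10−6)/6)² = 0.444
te_H = (1 + 4·3 + 5)/6 = 18/6 = 3; σ²_H = ((5−1)/6)² = 0.444
te_I = (2 + 4·5 + 8)/6 = 30/6 = 5; σ²_I = ((8−2)/6)² = 1.000
te_J = (8 + 4·14 + 20)/6 = 84/6 = 14; σ²_J = ((20−8)/6)² = 4.000

Forward pass:
ES_A = 0; EF_A = 9
ES_B = 0; EF_B = 7
ES_C = 0; EF_C = 9
ES_D = max(EF_A=9, EF_B=7) = 9; EF_D = 9+10 = 19
ES_E = max(EF_A=9, EF_B=7) = 9; EF_E = 9+3 = 12
ES_F = 9; EF_F = 9+9 = 18
ES_G = max(EF_A=9, EF_C=9) = 9; EF_G = 9+8 = 17
ES_H = 7; EF_H = 7+3 = 10
ES_I = max(EF_A=9, EF_E=12) = 12; EF_I = 12+5 = 17
ES_J = max(EF_C=9, EF_D=19, EF_F=18, EF_G=17, EF_H=10, EF_I=17) = 19; EF_J = 19+14 = 33
Expected project duration μ = 33 weeks. Critical path: A → D → J.

Variances on critical path: σ²_A=9.000, σ²_D=5.444, σ²_J=4.000.
Largest is σ²_A = 9.000.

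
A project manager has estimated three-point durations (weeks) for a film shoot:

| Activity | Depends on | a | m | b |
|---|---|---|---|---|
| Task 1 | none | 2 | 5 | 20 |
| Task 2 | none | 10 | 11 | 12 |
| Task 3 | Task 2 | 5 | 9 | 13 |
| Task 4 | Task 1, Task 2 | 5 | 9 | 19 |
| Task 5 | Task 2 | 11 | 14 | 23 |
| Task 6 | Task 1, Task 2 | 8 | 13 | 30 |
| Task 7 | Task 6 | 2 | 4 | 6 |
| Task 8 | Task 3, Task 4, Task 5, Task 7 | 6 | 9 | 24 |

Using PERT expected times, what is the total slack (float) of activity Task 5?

te_Task 1 = (2 + 4·5 + 20)/6 = 42/6 = 7
te_Task 2 = (10 + 4·11 + 12)/6 = 66/6 = 11
te_Task 3 = (5 + 4·9 + 13)/6 = 54/6 = 9
te_Task 4 = (5 + 4·9 + 19)/6 = 60/6 = 10
te_Task 5 = (11 + 4·14 + 23)/6 = 90/6 = 15
te_Task 6 = (8 + 4·13 + 30)/6 = 90/6 = 15
te_Task 7 = (2 + 4·4 + 6)/6 = 24/6 = 4
te_Task 8 = (6 + 4·9 + 24)/6 = 66/6 = 11

Forward pass:
ES_Task 1 = 0; EF_Task 1 = 7
ES_Task 2 = 0; EF_Task 2 = 11
ES_Task 3 = 11; EF_Task 3 = 11+9 = 20
ES_Task 4 = max(EF_Task 1=7, EF_Task 2=11) = 11; EF_Task 4 = 11+10 = 21
ES_Task 5 = 11; EF_Task 5 = 11+15 = 26
ES_Task 6 = max(EF_Task 1=7, EF_Task 2=11) = 11; EF_Task 6 = 11+15 = 26
ES_Task 7 = 26; EF_Task 7 = 26+4 = 30
ES_Task 8 = max(EF_Task 3=20, EF_Task 4=21, EF_Task 5=26, EF_Task 7=30) = 30; EF_Task 8 = 30+11 = 41
Expected project duration μ = 41 weeks. Critical path: Task 2 → Task 6 → Task 7 → Task 8.

Backward pass:
LF_Task 8 = 41; LS_Task 8 = 41−11 = 30
LF_Task 7 = LS_Task 8 = 30; LS_Task 7 = 30−4 = 26
LF_Task 6 = LS_Task 7 = 26; LS_Task 6 = 26−15 = 11
LF_Task 5 = LS_Task 8 = 30; LS_Task 5 = 30−15 = 15
LF_Task 4 = LS_Task 8 = 30; LS_Task 4 = 30−10 = 20
LF_Task 3 = LS_Task 8 = 30; LS_Task 3 = 30−9 = 21
LF_Task 2 = min(LS_Task 3=21, LS_Task 4=20, LS_Task 5=15, LS_Task 6=11) = 11; LS_Task 2 = 11−11 = 0
LF_Task 1 = min(LS_Task 4=20, LS_Task 6=11) = 11; LS_Task 1 = 11−7 = 4
Slack_Task 5 = LS_Task 5 − ES_Task 5 = 15 − 11 = 4

4 weeks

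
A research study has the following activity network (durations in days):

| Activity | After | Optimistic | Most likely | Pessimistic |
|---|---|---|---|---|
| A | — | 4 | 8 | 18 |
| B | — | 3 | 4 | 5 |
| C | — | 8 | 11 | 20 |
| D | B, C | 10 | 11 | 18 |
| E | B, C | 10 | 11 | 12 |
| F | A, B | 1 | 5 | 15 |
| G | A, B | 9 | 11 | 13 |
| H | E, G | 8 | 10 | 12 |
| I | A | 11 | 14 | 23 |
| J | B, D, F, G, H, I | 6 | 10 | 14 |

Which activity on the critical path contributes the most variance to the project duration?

te_A = (4 + 4·8 + 18)/6 = 54/6 = 9; σ²_A = ((18−4)/6)² = 5.444
te_B = (3 + 4·4 + 5)/6 = 24/6 = 4; σ²_B = ((5−3)/6)² = 0.111
te_C = (8 + 4·11 + 20)/6 = 72/6 = 12; σ²_C = ((20−8)/6)² = 4.000
te_D = (10 + 4·11 + 18)/6 = 72/6 = 12; σ²_D = ((18−10)/6)² = 1.778
te_E = (10 + 4·11 + 12)/6 = 66/6 = 11; σ²_E = ((12−10)/6)² = 0.111
te_F = (1 + 4·5 + 15)/6 = 36/6 = 6; σ²_F = ((15−1)/6)² = 5.444
te_G = (9 + 4·11 + 13)/6 = 66/6 = 11; σ²_G = ((13−9)/6)² = 0.444
te_H = (8 + 4·10 + 12)/6 = 60/6 = 10; σ²_H = ((12−8)/6)² = 0.444
te_I = (11 + 4·14 + 23)/6 = 90/6 = 15; σ²_I = ((23−11)/6)² = 4.000
te_J = (6 + 4·10 + 14)/6 = 60/6 = 10; σ²_J = ((14−6)/6)² = 1.778

Forward pass:
ES_A = 0; EF_A = 9
ES_B = 0; EF_B = 4
ES_C = 0; EF_C = 12
ES_D = max(EF_B=4, EF_C=12) = 12; EF_D = 12+12 = 24
ES_E = max(EF_B=4, EF_C=12) = 12; EF_E = 12+11 = 23
ES_F = max(EF_A=9, EF_B=4) = 9; EF_F = 9+6 = 15
ES_G = max(EF_A=9, EF_B=4) = 9; EF_G = 9+11 = 20
ES_H = max(EF_E=23, EF_G=20) = 23; EF_H = 23+10 = 33
ES_I = 9; EF_I = 9+15 = 24
ES_J = max(EF_B=4, EF_D=24, EF_F=15, EF_G=20, EF_H=33, EF_I=24) = 33; EF_J = 33+10 = 43
Expected project duration μ = 43 days. Critical path: C → E → H → J.

Variances on critical path: σ²_C=4.000, σ²_E=0.111, σ²_H=0.444, σ²_J=1.778.
Largest is σ²_C = 4.000.

C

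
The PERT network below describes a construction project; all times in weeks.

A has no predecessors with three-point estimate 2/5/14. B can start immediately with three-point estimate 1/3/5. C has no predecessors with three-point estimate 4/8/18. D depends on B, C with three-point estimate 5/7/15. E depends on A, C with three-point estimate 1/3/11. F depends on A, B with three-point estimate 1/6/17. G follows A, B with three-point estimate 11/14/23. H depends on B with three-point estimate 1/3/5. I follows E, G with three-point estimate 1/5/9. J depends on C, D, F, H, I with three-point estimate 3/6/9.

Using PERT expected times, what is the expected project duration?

te_A = (2 + 4·5 + 14)/6 = 36/6 = 6
te_B = (1 + 4·3 + 5)/6 = 18/6 = 3
te_C = (4 + 4·8 + 18)/6 = 54/6 = 9
te_D = (5 + 4·7 + 15)/6 = 48/6 = 8
te_E = (1 + 4·3 + 11)/6 = 24/6 = 4
te_F = (1 + 4·6 + 17)/6 = 42/6 = 7
te_G = (11 + 4·14 + 23)/6 = 90/6 = 15
te_H = (1 + 4·3 + 5)/6 = 18/6 = 3
te_I = (1 + 4·5 + 9)/6 = 30/6 = 5
te_J = (3 + 4·6 + 9)/6 = 36/6 = 6

Forward pass:
ES_A = 0; EF_A = 6
ES_B = 0; EF_B = 3
ES_C = 0; EF_C = 9
ES_D = max(EF_B=3, EF_C=9) = 9; EF_D = 9+8 = 17
ES_E = max(EF_A=6, EF_C=9) = 9; EF_E = 9+4 = 13
ES_F = max(EF_A=6, EF_B=3) = 6; EF_F = 6+7 = 13
ES_G = max(EF_A=6, EF_B=3) = 6; EF_G = 6+15 = 21
ES_H = 3; EF_H = 3+3 = 6
ES_I = max(EF_E=13, EF_G=21) = 21; EF_I = 21+5 = 26
ES_J = max(EF_C=9, EF_D=17, EF_F=13, EF_H=6, EF_I=26) = 26; EF_J = 26+6 = 32
Expected project duration μ = 32 weeks. Critical path: A → G → I → J.

32 weeks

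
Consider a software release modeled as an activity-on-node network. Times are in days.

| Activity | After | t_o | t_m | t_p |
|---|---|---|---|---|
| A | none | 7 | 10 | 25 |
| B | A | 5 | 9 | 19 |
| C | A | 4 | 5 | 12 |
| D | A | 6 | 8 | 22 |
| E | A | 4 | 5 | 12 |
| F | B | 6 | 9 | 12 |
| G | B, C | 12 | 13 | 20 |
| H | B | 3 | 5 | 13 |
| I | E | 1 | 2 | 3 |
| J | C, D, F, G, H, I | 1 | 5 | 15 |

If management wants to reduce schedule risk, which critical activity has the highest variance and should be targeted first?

A

te_A = (7 + 4·10 + 25)/6 = 72/6 = 12; σ²_A = ((25−7)/6)² = 9.000
te_B = (5 + 4·9 + 19)/6 = 60/6 = 10; σ²_B = ((19−5)/6)² = 5.444
te_C = (4 + 4·5 + 12)/6 = 36/6 = 6; σ²_C = ((12−4)/6)² = 1.778
te_D = (6 + 4·8 + 22)/6 = 60/6 = 10; σ²_D = ((22−6)/6)² = 7.111
te_E = (4 + 4·5 + 12)/6 = 36/6 = 6; σ²_E = ((12−4)/6)² = 1.778
te_F = (6 + 4·9 + 12)/6 = 54/6 = 9; σ²_F = ((12−6)/6)² = 1.000
te_G = (12 + 4·13 + 20)/6 = 84/6 = 14; σ²_G = ((20−12)/6)² = 1.778
te_H = (3 + 4·5 + 13)/6 = 36/6 = 6; σ²_H = ((13−3)/6)² = 2.778
te_I = (1 + 4·2 + 3)/6 = 12/6 = 2; σ²_I = ((3−1)/6)² = 0.111
te_J = (1 + 4·5 + 15)/6 = 36/6 = 6; σ²_J = ((15−1)/6)² = 5.444

Forward pass:
ES_A = 0; EF_A = 12
ES_B = 12; EF_B = 12+10 = 22
ES_C = 12; EF_C = 12+6 = 18
ES_D = 12; EF_D = 12+10 = 22
ES_E = 12; EF_E = 12+6 = 18
ES_F = 22; EF_F = 22+9 = 31
ES_G = max(EF_B=22, EF_C=18) = 22; EF_G = 22+14 = 36
ES_H = 22; EF_H = 22+6 = 28
ES_I = 18; EF_I = 18+2 = 20
ES_J = max(EF_C=18, EF_D=22, EF_F=31, EF_G=36, EF_H=28, EF_I=20) = 36; EF_J = 36+6 = 42
Expected project duration μ = 42 days. Critical path: A → B → G → J.

Variances on critical path: σ²_A=9.000, σ²_B=5.444, σ²_G=1.778, σ²_J=5.444.
Largest is σ²_A = 9.000.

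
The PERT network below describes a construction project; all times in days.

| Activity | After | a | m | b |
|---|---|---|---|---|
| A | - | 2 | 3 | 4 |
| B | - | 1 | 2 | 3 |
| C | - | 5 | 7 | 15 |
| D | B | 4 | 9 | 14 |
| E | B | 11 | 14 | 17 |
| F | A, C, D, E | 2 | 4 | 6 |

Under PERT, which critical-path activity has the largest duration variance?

te_A = (2 + 4·3 + 4)/6 = 18/6 = 3; σ²_A = ((4−2)/6)² = 0.111
te_B = (1 + 4·2 + 3)/6 = 12/6 = 2; σ²_B = ((3−1)/6)² = 0.111
te_C = (5 + 4·7 + 15)/6 = 48/6 = 8; σ²_C = ((15−5)/6)² = 2.778
te_D = (4 + 4·9 + 14)/6 = 54/6 = 9; σ²_D = ((14−4)/6)² = 2.778
te_E = (11 + 4·14 + 17)/6 = 84/6 = 14; σ²_E = ((17−11)/6)² = 1.000
te_F = (2 + 4·4 + 6)/6 = 24/6 = 4; σ²_F = ((6−2)/6)² = 0.444

Forward pass:
ES_A = 0; EF_A = 3
ES_B = 0; EF_B = 2
ES_C = 0; EF_C = 8
ES_D = 2; EF_D = 2+9 = 11
ES_E = 2; EF_E = 2+14 = 16
ES_F = max(EF_A=3, EF_C=8, EF_D=11, EF_E=16) = 16; EF_F = 16+4 = 20
Expected project duration μ = 20 days. Critical path: B → E → F.

Variances on critical path: σ²_B=0.111, σ²_E=1.000, σ²_F=0.444.
Largest is σ²_E = 1.000.

E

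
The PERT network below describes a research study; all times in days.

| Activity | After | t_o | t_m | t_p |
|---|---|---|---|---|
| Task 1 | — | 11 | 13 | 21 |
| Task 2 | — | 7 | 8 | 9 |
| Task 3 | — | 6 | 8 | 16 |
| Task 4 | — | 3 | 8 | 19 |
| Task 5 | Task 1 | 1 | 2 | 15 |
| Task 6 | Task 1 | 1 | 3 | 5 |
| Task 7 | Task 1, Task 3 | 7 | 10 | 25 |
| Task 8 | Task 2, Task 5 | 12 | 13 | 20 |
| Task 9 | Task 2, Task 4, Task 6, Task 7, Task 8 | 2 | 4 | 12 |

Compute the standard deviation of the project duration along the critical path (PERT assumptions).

3.57 days

te_Task 1 = (11 + 4·13 + 21)/6 = 84/6 = 14; σ²_Task 1 = ((21−11)/6)² = 2.778
te_Task 2 = (7 + 4·8 + 9)/6 = 48/6 = 8; σ²_Task 2 = ((9−7)/6)² = 0.111
te_Task 3 = (6 + 4·8 + 16)/6 = 54/6 = 9; σ²_Task 3 = ((16−6)/6)² = 2.778
te_Task 4 = (3 + 4·8 + 19)/6 = 54/6 = 9; σ²_Task 4 = ((19−3)/6)² = 7.111
te_Task 5 = (1 + 4·2 + 15)/6 = 24/6 = 4; σ²_Task 5 = ((15−1)/6)² = 5.444
te_Task 6 = (1 + 4·3 + 5)/6 = 18/6 = 3; σ²_Task 6 = ((5−1)/6)² = 0.444
te_Task 7 = (7 + 4·10 + 25)/6 = 72/6 = 12; σ²_Task 7 = ((25−7)/6)² = 9.000
te_Task 8 = (12 + 4·13 + 20)/6 = 84/6 = 14; σ²_Task 8 = ((20−12)/6)² = 1.778
te_Task 9 = (2 + 4·4 + 12)/6 = 30/6 = 5; σ²_Task 9 = ((12−2)/6)² = 2.778

Forward pass:
ES_Task 1 = 0; EF_Task 1 = 14
ES_Task 2 = 0; EF_Task 2 = 8
ES_Task 3 = 0; EF_Task 3 = 9
ES_Task 4 = 0; EF_Task 4 = 9
ES_Task 5 = 14; EF_Task 5 = 14+4 = 18
ES_Task 6 = 14; EF_Task 6 = 14+3 = 17
ES_Task 7 = max(EF_Task 1=14, EF_Task 3=9) = 14; EF_Task 7 = 14+12 = 26
ES_Task 8 = max(EF_Task 2=8, EF_Task 5=18) = 18; EF_Task 8 = 18+14 = 32
ES_Task 9 = max(EF_Task 2=8, EF_Task 4=9, EF_Task 6=17, EF_Task 7=26, EF_Task 8=32) = 32; EF_Task 9 = 32+5 = 37
Expected project duration μ = 37 days. Critical path: Task 1 → Task 5 → Task 8 → Task 9.

Variance along critical path = 2.778 + 5.444 + 1.778 + 2.778 = 12.778
σ = √12.778 = 3.575 days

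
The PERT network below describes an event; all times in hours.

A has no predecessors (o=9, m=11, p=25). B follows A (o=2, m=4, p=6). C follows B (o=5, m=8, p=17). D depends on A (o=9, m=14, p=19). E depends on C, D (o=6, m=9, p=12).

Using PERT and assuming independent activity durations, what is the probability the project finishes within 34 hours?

te_A = (9 + 4·11 + 25)/6 = 78/6 = 13; σ²_A = ((25−9)/6)² = 7.111
te_B = (2 + 4·4 + 6)/6 = 24/6 = 4; σ²_B = ((6−2)/6)² = 0.444
te_C = (5 + 4·8 + 17)/6 = 54/6 = 9; σ²_C = ((17−5)/6)² = 4.000
te_D = (9 + 4·14 + 19)/6 = 84/6 = 14; σ²_D = ((19−9)/6)² = 2.778
te_E = (6 + 4·9 + 12)/6 = 54/6 = 9; σ²_E = ((12−6)/6)² = 1.000

Forward pass:
ES_A = 0; EF_A = 13
ES_B = 13; EF_B = 13+4 = 17
ES_C = 17; EF_C = 17+9 = 26
ES_D = 13; EF_D = 13+14 = 27
ES_E = max(EF_C=26, EF_D=27) = 27; EF_E = 27+9 = 36
Expected project duration μ = 36 hours. Critical path: A → D → E.

Variance along critical path = 7.111 + 2.778 + 1.000 = 10.889; σ = √10.889 = 3.300 hours.
Z = (34 − 36) / 3.300 = -0.606
P(T ≤ 34) = Φ(-0.606) ≈ 0.272

0.272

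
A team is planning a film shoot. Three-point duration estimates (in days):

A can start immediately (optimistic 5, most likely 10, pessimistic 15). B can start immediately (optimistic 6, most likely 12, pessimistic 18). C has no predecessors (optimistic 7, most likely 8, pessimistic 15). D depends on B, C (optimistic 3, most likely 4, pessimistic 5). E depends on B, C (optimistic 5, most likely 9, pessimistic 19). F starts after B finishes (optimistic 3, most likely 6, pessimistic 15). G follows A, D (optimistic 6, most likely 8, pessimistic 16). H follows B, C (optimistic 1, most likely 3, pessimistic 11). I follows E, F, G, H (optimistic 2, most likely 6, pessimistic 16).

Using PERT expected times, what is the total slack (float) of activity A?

6 days

te_A = (5 + 4·10 + 15)/6 = 60/6 = 10
te_B = (6 + 4·12 + 18)/6 = 72/6 = 12
te_C = (7 + 4·8 + 15)/6 = 54/6 = 9
te_D = (3 + 4·4 + 5)/6 = 24/6 = 4
te_E = (5 + 4·9 + 19)/6 = 60/6 = 10
te_F = (3 + 4·6 + 15)/6 = 42/6 = 7
te_G = (6 + 4·8 + 16)/6 = 54/6 = 9
te_H = (1 + 4·3 + 11)/6 = 24/6 = 4
te_I = (2 + 4·6 + 16)/6 = 42/6 = 7

Forward pass:
ES_A = 0; EF_A = 10
ES_B = 0; EF_B = 12
ES_C = 0; EF_C = 9
ES_D = max(EF_B=12, EF_C=9) = 12; EF_D = 12+4 = 16
ES_E = max(EF_B=12, EF_C=9) = 12; EF_E = 12+10 = 22
ES_F = 12; EF_F = 12+7 = 19
ES_G = max(EF_A=10, EF_D=16) = 16; EF_G = 16+9 = 25
ES_H = max(EF_B=12, EF_C=9) = 12; EF_H = 12+4 = 16
ES_I = max(EF_E=22, EF_F=19, EF_G=25, EF_H=16) = 25; EF_I = 25+7 = 32
Expected project duration μ = 32 days. Critical path: B → D → G → I.

Backward pass:
LF_I = 32; LS_I = 32−7 = 25
LF_H = LS_I = 25; LS_H = 25−4 = 21
LF_G = LS_I = 25; LS_G = 25−9 = 16
LF_F = LS_I = 25; LS_F = 25−7 = 18
LF_E = LS_I = 25; LS_E = 25−10 = 15
LF_D = LS_G = 16; LS_D = 16−4 = 12
LF_C = min(LS_D=12, LS_E=15, LS_H=21) = 12; LS_C = 12−9 = 3
LF_B = min(LS_D=12, LS_E=15, LS_F=18, LS_H=21) = 12; LS_B = 12−12 = 0
LF_A = LS_G = 16; LS_A = 16−10 = 6
Slack_A = LS_A − ES_A = 6 − 0 = 6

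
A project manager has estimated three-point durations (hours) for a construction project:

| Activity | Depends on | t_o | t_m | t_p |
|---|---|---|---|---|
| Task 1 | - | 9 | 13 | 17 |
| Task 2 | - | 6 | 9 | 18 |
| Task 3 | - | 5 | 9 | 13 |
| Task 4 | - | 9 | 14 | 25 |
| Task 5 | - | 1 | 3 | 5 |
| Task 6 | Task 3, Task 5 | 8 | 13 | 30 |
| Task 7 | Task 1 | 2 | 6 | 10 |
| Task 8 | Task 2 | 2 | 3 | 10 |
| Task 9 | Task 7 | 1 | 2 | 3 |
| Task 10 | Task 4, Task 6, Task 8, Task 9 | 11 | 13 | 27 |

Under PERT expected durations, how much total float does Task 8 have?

10 hours

te_Task 1 = (9 + 4·13 + 17)/6 = 78/6 = 13
te_Task 2 = (6 + 4·9 + 18)/6 = 60/6 = 10
te_Task 3 = (5 + 4·9 + 13)/6 = 54/6 = 9
te_Task 4 = (9 + 4·14 + 25)/6 = 90/6 = 15
te_Task 5 = (1 + 4·3 + 5)/6 = 18/6 = 3
te_Task 6 = (8 + 4·13 + 30)/6 = 90/6 = 15
te_Task 7 = (2 + 4·6 + 10)/6 = 36/6 = 6
te_Task 8 = (2 + 4·3 + 10)/6 = 24/6 = 4
te_Task 9 = (1 + 4·2 + 3)/6 = 12/6 = 2
te_Task 10 = (11 + 4·13 + 27)/6 = 90/6 = 15

Forward pass:
ES_Task 1 = 0; EF_Task 1 = 13
ES_Task 2 = 0; EF_Task 2 = 10
ES_Task 3 = 0; EF_Task 3 = 9
ES_Task 4 = 0; EF_Task 4 = 15
ES_Task 5 = 0; EF_Task 5 = 3
ES_Task 6 = max(EF_Task 3=9, EF_Task 5=3) = 9; EF_Task 6 = 9+15 = 24
ES_Task 7 = 13; EF_Task 7 = 13+6 = 19
ES_Task 8 = 10; EF_Task 8 = 10+4 = 14
ES_Task 9 = 19; EF_Task 9 = 19+2 = 21
ES_Task 10 = max(EF_Task 4=15, EF_Task 6=24, EF_Task 8=14, EF_Task 9=21) = 24; EF_Task 10 = 24+15 = 39
Expected project duration μ = 39 hours. Critical path: Task 3 → Task 6 → Task 10.

Backward pass:
LF_Task 10 = 39; LS_Task 10 = 39−15 = 24
LF_Task 9 = LS_Task 10 = 24; LS_Task 9 = 24−2 = 22
LF_Task 8 = LS_Task 10 = 24; LS_Task 8 = 24−4 = 20
LF_Task 7 = LS_Task 9 = 22; LS_Task 7 = 22−6 = 16
LF_Task 6 = LS_Task 10 = 24; LS_Task 6 = 24−15 = 9
LF_Task 5 = LS_Task 6 = 9; LS_Task 5 = 9−3 = 6
LF_Task 4 = LS_Task 10 = 24; LS_Task 4 = 24−15 = 9
LF_Task 3 = LS_Task 6 = 9; LS_Task 3 = 9−9 = 0
LF_Task 2 = LS_Task 8 = 20; LS_Task 2 = 20−10 = 10
LF_Task 1 = LS_Task 7 = 16; LS_Task 1 = 16−13 = 3
Slack_Task 8 = LS_Task 8 − ES_Task 8 = 20 − 10 = 10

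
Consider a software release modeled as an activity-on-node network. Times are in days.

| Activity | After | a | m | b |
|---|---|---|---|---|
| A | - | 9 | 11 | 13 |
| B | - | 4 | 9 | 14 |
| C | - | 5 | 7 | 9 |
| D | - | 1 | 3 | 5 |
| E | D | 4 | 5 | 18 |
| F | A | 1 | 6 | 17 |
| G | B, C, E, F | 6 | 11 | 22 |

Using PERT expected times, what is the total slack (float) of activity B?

te_A = (9 + 4·11 + 13)/6 = 66/6 = 11
te_B = (4 + 4·9 + 14)/6 = 54/6 = 9
te_C = (5 + 4·7 + 9)/6 = 42/6 = 7
te_D = (1 + 4·3 + 5)/6 = 18/6 = 3
te_E = (4 + 4·5 + 18)/6 = 42/6 = 7
te_F = (1 + 4·6 + 17)/6 = 42/6 = 7
te_G = (6 + 4·11 + 22)/6 = 72/6 = 12

Forward pass:
ES_A = 0; EF_A = 11
ES_B = 0; EF_B = 9
ES_C = 0; EF_C = 7
ES_D = 0; EF_D = 3
ES_E = 3; EF_E = 3+7 = 10
ES_F = 11; EF_F = 11+7 = 18
ES_G = max(EF_B=9, EF_C=7, EF_E=10, EF_F=18) = 18; EF_G = 18+12 = 30
Expected project duration μ = 30 days. Critical path: A → F → G.

Backward pass:
LF_G = 30; LS_G = 30−12 = 18
LF_F = LS_G = 18; LS_F = 18−7 = 11
LF_E = LS_G = 18; LS_E = 18−7 = 11
LF_D = LS_E = 11; LS_D = 11−3 = 8
LF_C = LS_G = 18; LS_C = 18−7 = 11
LF_B = LS_G = 18; LS_B = 18−9 = 9
LF_A = LS_F = 11; LS_A = 11−11 = 0
Slack_B = LS_B − ES_B = 9 − 0 = 9

9 days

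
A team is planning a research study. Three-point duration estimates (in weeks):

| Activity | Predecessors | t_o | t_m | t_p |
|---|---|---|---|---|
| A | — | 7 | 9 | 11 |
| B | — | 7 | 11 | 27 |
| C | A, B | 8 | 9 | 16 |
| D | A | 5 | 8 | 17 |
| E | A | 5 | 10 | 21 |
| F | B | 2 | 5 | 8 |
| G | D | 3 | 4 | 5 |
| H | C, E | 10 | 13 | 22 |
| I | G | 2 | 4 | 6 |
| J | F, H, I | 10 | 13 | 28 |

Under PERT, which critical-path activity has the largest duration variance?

te_A = (7 + 4·9 + 11)/6 = 54/6 = 9; σ²_A = ((11−7)/6)² = 0.444
te_B = (7 + 4·11 + 27)/6 = 78/6 = 13; σ²_B = ((27−7)/6)² = 11.111
te_C = (8 + 4·9 + 16)/6 = 60/6 = 10; σ²_C = ((16−8)/6)² = 1.778
te_D = (5 + 4·8 + 17)/6 = 54/6 = 9; σ²_D = ((17−5)/6)² = 4.000
te_E = (5 + 4·10 + 21)/6 = 66/6 = 11; σ²_E = ((21−5)/6)² = 7.111
te_F = (2 + 4·5 + 8)/6 = 30/6 = 5; σ²_F = ((8−2)/6)² = 1.000
te_G = (3 + 4·4 + 5)/6 = 24/6 = 4; σ²_G = ((5−3)/6)² = 0.111
te_H = (10 + 4·13 + 22)/6 = 84/6 = 14; σ²_H = ((22−10)/6)² = 4.000
te_I = (2 + 4·4 + 6)/6 = 24/6 = 4; σ²_I = ((6−2)/6)² = 0.444
te_J = (10 + 4·13 + 28)/6 = 90/6 = 15; σ²_J = ((28−10)/6)² = 9.000

Forward pass:
ES_A = 0; EF_A = 9
ES_B = 0; EF_B = 13
ES_C = max(EF_A=9, EF_B=13) = 13; EF_C = 13+10 = 23
ES_D = 9; EF_D = 9+9 = 18
ES_E = 9; EF_E = 9+11 = 20
ES_F = 13; EF_F = 13+5 = 18
ES_G = 18; EF_G = 18+4 = 22
ES_H = max(EF_C=23, EF_E=20) = 23; EF_H = 23+14 = 37
ES_I = 22; EF_I = 22+4 = 26
ES_J = max(EF_F=18, EF_H=37, EF_I=26) = 37; EF_J = 37+15 = 52
Expected project duration μ = 52 weeks. Critical path: B → C → H → J.

Variances on critical path: σ²_B=11.111, σ²_C=1.778, σ²_H=4.000, σ²_J=9.000.
Largest is σ²_B = 11.111.

B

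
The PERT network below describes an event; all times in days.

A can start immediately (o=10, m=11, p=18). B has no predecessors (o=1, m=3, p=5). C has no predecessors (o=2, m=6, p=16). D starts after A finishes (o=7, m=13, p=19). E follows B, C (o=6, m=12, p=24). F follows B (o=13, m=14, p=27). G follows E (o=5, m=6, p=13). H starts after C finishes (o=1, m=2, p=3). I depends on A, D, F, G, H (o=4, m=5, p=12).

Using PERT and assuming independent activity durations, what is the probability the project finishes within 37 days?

te_A = (10 + 4·11 + 18)/6 = 72/6 = 12; σ²_A = ((18−10)/6)² = 1.778
te_B = (1 + 4·3 + 5)/6 = 18/6 = 3; σ²_B = ((5−1)/6)² = 0.444
te_C = (2 + 4·6 + 16)/6 = 42/6 = 7; σ²_C = ((16−2)/6)² = 5.444
te_D = (7 + 4·13 + 19)/6 = 78/6 = 13; σ²_D = ((19−7)/6)² = 4.000
te_E = (6 + 4·12 + 24)/6 = 78/6 = 13; σ²_E = ((24−6)/6)² = 9.000
te_F = (13 + 4·14 + 27)/6 = 96/6 = 16; σ²_F = ((27−13)/6)² = 5.444
te_G = (5 + 4·6 + 13)/6 = 42/6 = 7; σ²_G = ((13−5)/6)² = 1.778
te_H = (1 + 4·2 + 3)/6 = 12/6 = 2; σ²_H = ((3−1)/6)² = 0.111
te_I = (4 + 4·5 + 12)/6 = 36/6 = 6; σ²_I = ((12−4)/6)² = 1.778

Forward pass:
ES_A = 0; EF_A = 12
ES_B = 0; EF_B = 3
ES_C = 0; EF_C = 7
ES_D = 12; EF_D = 12+13 = 25
ES_E = max(EF_B=3, EF_C=7) = 7; EF_E = 7+13 = 20
ES_F = 3; EF_F = 3+16 = 19
ES_G = 20; EF_G = 20+7 = 27
ES_H = 7; EF_H = 7+2 = 9
ES_I = max(EF_A=12, EF_D=25, EF_F=19, EF_G=27, EF_H=9) = 27; EF_I = 27+6 = 33
Expected project duration μ = 33 days. Critical path: C → E → G → I.

Variance along critical path = 5.444 + 9.000 + 1.778 + 1.778 = 18.000; σ = √18.000 = 4.243 days.
Z = (37 − 33) / 4.243 = 0.943
P(T ≤ 37) = Φ(0.943) ≈ 0.827

0.827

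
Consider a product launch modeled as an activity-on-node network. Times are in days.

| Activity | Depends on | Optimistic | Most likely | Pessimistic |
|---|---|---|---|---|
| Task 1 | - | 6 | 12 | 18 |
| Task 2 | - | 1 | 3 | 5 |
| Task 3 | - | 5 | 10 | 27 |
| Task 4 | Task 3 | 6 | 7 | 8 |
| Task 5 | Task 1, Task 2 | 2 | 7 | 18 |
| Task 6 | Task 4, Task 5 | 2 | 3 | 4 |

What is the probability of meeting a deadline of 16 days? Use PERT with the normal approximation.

te_Task 1 = (6 + 4·12 + 18)/6 = 72/6 = 12; σ²_Task 1 = ((18−6)/6)² = 4.000
te_Task 2 = (1 + 4·3 + 5)/6 = 18/6 = 3; σ²_Task 2 = ((5−1)/6)² = 0.444
te_Task 3 = (5 + 4·10 + 27)/6 = 72/6 = 12; σ²_Task 3 = ((27−5)/6)² = 13.444
te_Task 4 = (6 + 4·7 + 8)/6 = 42/6 = 7; σ²_Task 4 = ((8−6)/6)² = 0.111
te_Task 5 = (2 + 4·7 + 18)/6 = 48/6 = 8; σ²_Task 5 = ((18−2)/6)² = 7.111
te_Task 6 = (2 + 4·3 + 4)/6 = 18/6 = 3; σ²_Task 6 = ((4−2)/6)² = 0.111

Forward pass:
ES_Task 1 = 0; EF_Task 1 = 12
ES_Task 2 = 0; EF_Task 2 = 3
ES_Task 3 = 0; EF_Task 3 = 12
ES_Task 4 = 12; EF_Task 4 = 12+7 = 19
ES_Task 5 = max(EF_Task 1=12, EF_Task 2=3) = 12; EF_Task 5 = 12+8 = 20
ES_Task 6 = max(EF_Task 4=19, EF_Task 5=20) = 20; EF_Task 6 = 20+3 = 23
Expected project duration μ = 23 days. Critical path: Task 1 → Task 5 → Task 6.

Variance along critical path = 4.000 + 7.111 + 0.111 = 11.222; σ = √11.222 = 3.350 days.
Z = (16 − 23) / 3.350 = -2.090
P(T ≤ 16) = Φ(-2.090) ≈ 0.018

0.018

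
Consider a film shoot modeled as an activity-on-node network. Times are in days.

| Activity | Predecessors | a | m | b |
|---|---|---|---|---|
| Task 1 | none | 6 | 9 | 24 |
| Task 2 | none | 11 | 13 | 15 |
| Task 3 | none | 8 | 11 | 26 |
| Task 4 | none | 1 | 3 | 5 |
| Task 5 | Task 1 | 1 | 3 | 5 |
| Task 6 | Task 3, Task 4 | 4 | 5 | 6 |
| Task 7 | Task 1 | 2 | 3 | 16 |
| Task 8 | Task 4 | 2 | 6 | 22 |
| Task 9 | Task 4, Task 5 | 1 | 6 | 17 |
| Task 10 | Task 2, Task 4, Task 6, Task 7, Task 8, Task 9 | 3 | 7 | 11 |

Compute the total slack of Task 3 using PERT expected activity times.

te_Task 1 = (6 + 4·9 + 24)/6 = 66/6 = 11
te_Task 2 = (11 + 4·13 + 15)/6 = 78/6 = 13
te_Task 3 = (8 + 4·11 + 26)/6 = 78/6 = 13
te_Task 4 = (1 + 4·3 + 5)/6 = 18/6 = 3
te_Task 5 = (1 + 4·3 + 5)/6 = 18/6 = 3
te_Task 6 = (4 + 4·5 + 6)/6 = 30/6 = 5
te_Task 7 = (2 + 4·3 + 16)/6 = 30/6 = 5
te_Task 8 = (2 + 4·6 + 22)/6 = 48/6 = 8
te_Task 9 = (1 + 4·6 + 17)/6 = 42/6 = 7
te_Task 10 = (3 + 4·7 + 11)/6 = 42/6 = 7

Forward pass:
ES_Task 1 = 0; EF_Task 1 = 11
ES_Task 2 = 0; EF_Task 2 = 13
ES_Task 3 = 0; EF_Task 3 = 13
ES_Task 4 = 0; EF_Task 4 = 3
ES_Task 5 = 11; EF_Task 5 = 11+3 = 14
ES_Task 6 = max(EF_Task 3=13, EF_Task 4=3) = 13; EF_Task 6 = 13+5 = 18
ES_Task 7 = 11; EF_Task 7 = 11+5 = 16
ES_Task 8 = 3; EF_Task 8 = 3+8 = 11
ES_Task 9 = max(EF_Task 4=3, EF_Task 5=14) = 14; EF_Task 9 = 14+7 = 21
ES_Task 10 = max(EF_Task 2=13, EF_Task 4=3, EF_Task 6=18, EF_Task 7=16, EF_Task 8=11, EF_Task 9=21) = 21; EF_Task 10 = 21+7 = 28
Expected project duration μ = 28 days. Critical path: Task 1 → Task 5 → Task 9 → Task 10.

Backward pass:
LF_Task 10 = 28; LS_Task 10 = 28−7 = 21
LF_Task 9 = LS_Task 10 = 21; LS_Task 9 = 21−7 = 14
LF_Task 8 = LS_Task 10 = 21; LS_Task 8 = 21−8 = 13
LF_Task 7 = LS_Task 10 = 21; LS_Task 7 = 21−5 = 16
LF_Task 6 = LS_Task 10 = 21; LS_Task 6 = 21−5 = 16
LF_Task 5 = LS_Task 9 = 14; LS_Task 5 = 14−3 = 11
LF_Task 4 = min(LS_Task 6=16, LS_Task 8=13, LS_Task 9=14, LS_Task 10=21) = 13; LS_Task 4 = 13−3 = 10
LF_Task 3 = LS_Task 6 = 16; LS_Task 3 = 16−13 = 3
LF_Task 2 = LS_Task 10 = 21; LS_Task 2 = 21−13 = 8
LF_Task 1 = min(LS_Task 5=11, LS_Task 7=16) = 11; LS_Task 1 = 11−11 = 0
Slack_Task 3 = LS_Task 3 − ES_Task 3 = 3 − 0 = 3

3 days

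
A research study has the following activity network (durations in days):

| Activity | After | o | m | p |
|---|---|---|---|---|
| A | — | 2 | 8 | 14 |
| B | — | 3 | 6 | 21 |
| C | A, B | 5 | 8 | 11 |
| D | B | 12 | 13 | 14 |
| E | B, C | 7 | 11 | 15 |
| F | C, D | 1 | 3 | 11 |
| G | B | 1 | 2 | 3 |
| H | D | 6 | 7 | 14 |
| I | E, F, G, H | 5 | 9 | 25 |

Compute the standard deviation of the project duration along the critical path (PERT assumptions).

te_A = (2 + 4·8 + 14)/6 = 48/6 = 8; σ²_A = ((14−2)/6)² = 4.000
te_B = (3 + 4·6 + 21)/6 = 48/6 = 8; σ²_B = ((21−3)/6)² = 9.000
te_C = (5 + 4·8 + 11)/6 = 48/6 = 8; σ²_C = ((11−5)/6)² = 1.000
te_D = (12 + 4·13 + 14)/6 = 78/6 = 13; σ²_D = ((14−12)/6)² = 0.111
te_E = (7 + 4·11 + 15)/6 = 66/6 = 11; σ²_E = ((15−7)/6)² = 1.778
te_F = (1 + 4·3 + 11)/6 = 24/6 = 4; σ²_F = ((11−1)/6)² = 2.778
te_G = (1 + 4·2 + 3)/6 = 12/6 = 2; σ²_G = ((3−1)/6)² = 0.111
te_H = (6 + 4·7 + 14)/6 = 48/6 = 8; σ²_H = ((14−6)/6)² = 1.778
te_I = (5 + 4·9 + 25)/6 = 66/6 = 11; σ²_I = ((25−5)/6)² = 11.111

Forward pass:
ES_A = 0; EF_A = 8
ES_B = 0; EF_B = 8
ES_C = max(EF_A=8, EF_B=8) = 8; EF_C = 8+8 = 16
ES_D = 8; EF_D = 8+13 = 21
ES_E = max(EF_B=8, EF_C=16) = 16; EF_E = 16+11 = 27
ES_F = max(EF_C=16, EF_D=21) = 21; EF_F = 21+4 = 25
ES_G = 8; EF_G = 8+2 = 10
ES_H = 21; EF_H = 21+8 = 29
ES_I = max(EF_E=27, EF_F=25, EF_G=10, EF_H=29) = 29; EF_I = 29+11 = 40
Expected project duration μ = 40 days. Critical path: B → D → H → I.

Variance along critical path = 9.000 + 0.111 + 1.778 + 11.111 = 22.000
σ = √22.000 = 4.690 days

4.69 days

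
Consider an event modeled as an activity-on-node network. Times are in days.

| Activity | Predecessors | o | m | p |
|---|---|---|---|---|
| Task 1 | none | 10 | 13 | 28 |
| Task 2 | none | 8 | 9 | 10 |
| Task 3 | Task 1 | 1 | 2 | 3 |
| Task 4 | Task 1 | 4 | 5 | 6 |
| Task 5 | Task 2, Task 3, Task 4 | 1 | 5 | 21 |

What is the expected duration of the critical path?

te_Task 1 = (10 + 4·13 + 28)/6 = 90/6 = 15
te_Task 2 = (8 + 4·9 + 10)/6 = 54/6 = 9
te_Task 3 = (1 + 4·2 + 3)/6 = 12/6 = 2
te_Task 4 = (4 + 4·5 + 6)/6 = 30/6 = 5
te_Task 5 = (1 + 4·5 + 21)/6 = 42/6 = 7

Forward pass:
ES_Task 1 = 0; EF_Task 1 = 15
ES_Task 2 = 0; EF_Task 2 = 9
ES_Task 3 = 15; EF_Task 3 = 15+2 = 17
ES_Task 4 = 15; EF_Task 4 = 15+5 = 20
ES_Task 5 = max(EF_Task 2=9, EF_Task 3=17, EF_Task 4=20) = 20; EF_Task 5 = 20+7 = 27
Expected project duration μ = 27 days. Critical path: Task 1 → Task 4 → Task 5.

27 days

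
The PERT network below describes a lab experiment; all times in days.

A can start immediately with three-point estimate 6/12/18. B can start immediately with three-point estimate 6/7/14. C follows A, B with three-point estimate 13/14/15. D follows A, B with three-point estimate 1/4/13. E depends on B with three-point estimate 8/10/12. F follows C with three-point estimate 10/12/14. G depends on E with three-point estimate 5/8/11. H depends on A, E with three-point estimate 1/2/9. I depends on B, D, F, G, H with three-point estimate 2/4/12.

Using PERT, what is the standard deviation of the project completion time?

2.71 days

te_A = (6 + 4·12 + 18)/6 = 72/6 = 12; σ²_A = ((18−6)/6)² = 4.000
te_B = (6 + 4·7 + 14)/6 = 48/6 = 8; σ²_B = ((14−6)/6)² = 1.778
te_C = (13 + 4·14 + 15)/6 = 84/6 = 14; σ²_C = ((15−13)/6)² = 0.111
te_D = (1 + 4·4 + 13)/6 = 30/6 = 5; σ²_D = ((13−1)/6)² = 4.000
te_E = (8 + 4·10 + 12)/6 = 60/6 = 10; σ²_E = ((12−8)/6)² = 0.444
te_F = (10 + 4·12 + 14)/6 = 72/6 = 12; σ²_F = ((14−10)/6)² = 0.444
te_G = (5 + 4·8 + 11)/6 = 48/6 = 8; σ²_G = ((11−5)/6)² = 1.000
te_H = (1 + 4·2 + 9)/6 = 18/6 = 3; σ²_H = ((9−1)/6)² = 1.778
te_I = (2 + 4·4 + 12)/6 = 30/6 = 5; σ²_I = ((12−2)/6)² = 2.778

Forward pass:
ES_A = 0; EF_A = 12
ES_B = 0; EF_B = 8
ES_C = max(EF_A=12, EF_B=8) = 12; EF_C = 12+14 = 26
ES_D = max(EF_A=12, EF_B=8) = 12; EF_D = 12+5 = 17
ES_E = 8; EF_E = 8+10 = 18
ES_F = 26; EF_F = 26+12 = 38
ES_G = 18; EF_G = 18+8 = 26
ES_H = max(EF_A=12, EF_E=18) = 18; EF_H = 18+3 = 21
ES_I = max(EF_B=8, EF_D=17, EF_F=38, EF_G=26, EF_H=21) = 38; EF_I = 38+5 = 43
Expected project duration μ = 43 days. Critical path: A → C → F → I.

Variance along critical path = 4.000 + 0.111 + 0.444 + 2.778 = 7.333
σ = √7.333 = 2.708 days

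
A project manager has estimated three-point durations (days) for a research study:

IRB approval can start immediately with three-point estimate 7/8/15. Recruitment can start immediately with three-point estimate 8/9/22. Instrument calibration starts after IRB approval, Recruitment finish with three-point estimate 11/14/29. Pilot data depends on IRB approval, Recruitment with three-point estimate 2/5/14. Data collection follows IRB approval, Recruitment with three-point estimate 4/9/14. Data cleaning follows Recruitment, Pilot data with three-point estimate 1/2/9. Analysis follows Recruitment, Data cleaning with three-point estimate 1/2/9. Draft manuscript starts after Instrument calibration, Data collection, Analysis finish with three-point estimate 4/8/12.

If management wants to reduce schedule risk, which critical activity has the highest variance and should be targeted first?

te_IRB approval = (7 + 4·8 + 15)/6 = 54/6 = 9; σ²_IRB approval = ((15−7)/6)² = 1.778
te_Recruitment = (8 + 4·9 + 22)/6 = 66/6 = 11; σ²_Recruitment = ((22−8)/6)² = 5.444
te_Instrument calibration = (11 + 4·14 + 29)/6 = 96/6 = 16; σ²_Instrument calibration = ((29−11)/6)² = 9.000
te_Pilot data = (2 + 4·5 + 14)/6 = 36/6 = 6; σ²_Pilot data = ((14−2)/6)² = 4.000
te_Data collection = (4 + 4·9 + 14)/6 = 54/6 = 9; σ²_Data collection = ((14−4)/6)² = 2.778
te_Data cleaning = (1 + 4·2 + 9)/6 = 18/6 = 3; σ²_Data cleaning = ((9−1)/6)² = 1.778
te_Analysis = (1 + 4·2 + 9)/6 = 18/6 = 3; σ²_Analysis = ((9−1)/6)² = 1.778
te_Draft manuscript = (4 + 4·8 + 12)/6 = 48/6 = 8; σ²_Draft manuscript = ((12−4)/6)² = 1.778

Forward pass:
ES_IRB approval = 0; EF_IRB approval = 9
ES_Recruitment = 0; EF_Recruitment = 11
ES_Instrument calibration = max(EF_IRB approval=9, EF_Recruitment=11) = 11; EF_Instrument calibration = 11+16 = 27
ES_Pilot data = max(EF_IRB approval=9, EF_Recruitment=11) = 11; EF_Pilot data = 11+6 = 17
ES_Data collection = max(EF_IRB approval=9, EF_Recruitment=11) = 11; EF_Data collection = 11+9 = 20
ES_Data cleaning = max(EF_Recruitment=11, EF_Pilot data=17) = 17; EF_Data cleaning = 17+3 = 20
ES_Analysis = max(EF_Recruitment=11, EF_Data cleaning=20) = 20; EF_Analysis = 20+3 = 23
ES_Draft manuscript = max(EF_Instrument calibration=27, EF_Data collection=20, EF_Analysis=23) = 27; EF_Draft manuscript = 27+8 = 35
Expected project duration μ = 35 days. Critical path: Recruitment → Instrument calibration → Draft manuscript.

Variances on critical path: σ²_Recruitment=5.444, σ²_Instrument calibration=9.000, σ²_Draft manuscript=1.778.
Largest is σ²_Instrument calibration = 9.000.

Instrument calibration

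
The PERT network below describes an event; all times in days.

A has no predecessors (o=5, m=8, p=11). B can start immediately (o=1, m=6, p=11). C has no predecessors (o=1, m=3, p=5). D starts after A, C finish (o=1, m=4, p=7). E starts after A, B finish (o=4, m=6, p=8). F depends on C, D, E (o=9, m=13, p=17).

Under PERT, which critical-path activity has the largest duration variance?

F

te_A = (5 + 4·8 + 11)/6 = 48/6 = 8; σ²_A = ((11−5)/6)² = 1.000
te_B = (1 + 4·6 + 11)/6 = 36/6 = 6; σ²_B = ((11−1)/6)² = 2.778
te_C = (1 + 4·3 + 5)/6 = 18/6 = 3; σ²_C = ((5−1)/6)² = 0.444
te_D = (1 + 4·4 + 7)/6 = 24/6 = 4; σ²_D = ((7−1)/6)² = 1.000
te_E = (4 + 4·6 + 8)/6 = 36/6 = 6; σ²_E = ((8−4)/6)² = 0.444
te_F = (9 + 4·13 + 17)/6 = 78/6 = 13; σ²_F = ((17−9)/6)² = 1.778

Forward pass:
ES_A = 0; EF_A = 8
ES_B = 0; EF_B = 6
ES_C = 0; EF_C = 3
ES_D = max(EF_A=8, EF_C=3) = 8; EF_D = 8+4 = 12
ES_E = max(EF_A=8, EF_B=6) = 8; EF_E = 8+6 = 14
ES_F = max(EF_C=3, EF_D=12, EF_E=14) = 14; EF_F = 14+13 = 27
Expected project duration μ = 27 days. Critical path: A → E → F.

Variances on critical path: σ²_A=1.000, σ²_E=0.444, σ²_F=1.778.
Largest is σ²_F = 1.778.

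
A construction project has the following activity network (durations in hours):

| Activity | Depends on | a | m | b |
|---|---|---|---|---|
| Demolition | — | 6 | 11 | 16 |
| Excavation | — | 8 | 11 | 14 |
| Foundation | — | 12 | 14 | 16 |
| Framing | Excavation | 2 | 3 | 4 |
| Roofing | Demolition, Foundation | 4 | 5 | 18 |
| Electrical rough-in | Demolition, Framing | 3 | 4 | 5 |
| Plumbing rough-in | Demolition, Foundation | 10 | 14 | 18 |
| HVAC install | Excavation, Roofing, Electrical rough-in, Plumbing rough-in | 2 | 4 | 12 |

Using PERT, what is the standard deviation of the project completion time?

2.24 hours

te_Demolition = (6 + 4·11 + 16)/6 = 66/6 = 11; σ²_Demolition = ((16−6)/6)² = 2.778
te_Excavation = (8 + 4·11 + 14)/6 = 66/6 = 11; σ²_Excavation = ((14−8)/6)² = 1.000
te_Foundation = (12 + 4·14 + 16)/6 = 84/6 = 14; σ²_Foundation = ((16−12)/6)² = 0.444
te_Framing = (2 + 4·3 + 4)/6 = 18/6 = 3; σ²_Framing = ((4−2)/6)² = 0.111
te_Roofing = (4 + 4·5 + 18)/6 = 42/6 = 7; σ²_Roofing = ((18−4)/6)² = 5.444
te_Electrical rough-in = (3 + 4·4 + 5)/6 = 24/6 = 4; σ²_Electrical rough-in = ((5−3)/6)² = 0.111
te_Plumbing rough-in = (10 + 4·14 + 18)/6 = 84/6 = 14; σ²_Plumbing rough-in = ((18−10)/6)² = 1.778
te_HVAC install = (2 + 4·4 + 12)/6 = 30/6 = 5; σ²_HVAC install = ((12−2)/6)² = 2.778

Forward pass:
ES_Demolition = 0; EF_Demolition = 11
ES_Excavation = 0; EF_Excavation = 11
ES_Foundation = 0; EF_Foundation = 14
ES_Framing = 11; EF_Framing = 11+3 = 14
ES_Roofing = max(EF_Demolition=11, EF_Foundation=14) = 14; EF_Roofing = 14+7 = 21
ES_Electrical rough-in = max(EF_Demolition=11, EF_Framing=14) = 14; EF_Electrical rough-in = 14+4 = 18
ES_Plumbing rough-in = max(EF_Demolition=11, EF_Foundation=14) = 14; EF_Plumbing rough-in = 14+14 = 28
ES_HVAC install = max(EF_Excavation=11, EF_Roofing=21, EF_Electrical rough-in=18, EF_Plumbing rough-in=28) = 28; EF_HVAC install = 28+5 = 33
Expected project duration μ = 33 hours. Critical path: Foundation → Plumbing rough-in → HVAC install.

Variance along critical path = 0.444 + 1.778 + 2.778 = 5.000
σ = √5.000 = 2.236 hours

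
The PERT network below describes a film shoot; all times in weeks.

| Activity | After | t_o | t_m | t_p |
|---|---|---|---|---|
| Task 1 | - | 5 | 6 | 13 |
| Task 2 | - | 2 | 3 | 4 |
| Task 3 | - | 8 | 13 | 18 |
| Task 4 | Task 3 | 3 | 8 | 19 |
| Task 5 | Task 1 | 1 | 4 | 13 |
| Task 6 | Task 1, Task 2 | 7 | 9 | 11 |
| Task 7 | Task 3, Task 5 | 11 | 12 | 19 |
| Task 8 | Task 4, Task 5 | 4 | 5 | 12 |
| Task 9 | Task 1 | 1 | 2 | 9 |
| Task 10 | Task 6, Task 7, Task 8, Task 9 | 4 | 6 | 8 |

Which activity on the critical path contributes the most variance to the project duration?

te_Task 1 = (5 + 4·6 + 13)/6 = 42/6 = 7; σ²_Task 1 = ((13−5)/6)² = 1.778
te_Task 2 = (2 + 4·3 + 4)/6 = 18/6 = 3; σ²_Task 2 = ((4−2)/6)² = 0.111
te_Task 3 = (8 + 4·13 + 18)/6 = 78/6 = 13; σ²_Task 3 = ((18−8)/6)² = 2.778
te_Task 4 = (3 + 4·8 + 19)/6 = 54/6 = 9; σ²_Task 4 = ((19−3)/6)² = 7.111
te_Task 5 = (1 + 4·4 + 13)/6 = 30/6 = 5; σ²_Task 5 = ((13−1)/6)² = 4.000
te_Task 6 = (7 + 4·9 + 11)/6 = 54/6 = 9; σ²_Task 6 = ((11−7)/6)² = 0.444
te_Task 7 = (11 + 4·12 + 19)/6 = 78/6 = 13; σ²_Task 7 = ((19−11)/6)² = 1.778
te_Task 8 = (4 + 4·5 + 12)/6 = 36/6 = 6; σ²_Task 8 = ((12−4)/6)² = 1.778
te_Task 9 = (1 + 4·2 + 9)/6 = 18/6 = 3; σ²_Task 9 = ((9−1)/6)² = 1.778
te_Task 10 = (4 + 4·6 + 8)/6 = 36/6 = 6; σ²_Task 10 = ((8−4)/6)² = 0.444

Forward pass:
ES_Task 1 = 0; EF_Task 1 = 7
ES_Task 2 = 0; EF_Task 2 = 3
ES_Task 3 = 0; EF_Task 3 = 13
ES_Task 4 = 13; EF_Task 4 = 13+9 = 22
ES_Task 5 = 7; EF_Task 5 = 7+5 = 12
ES_Task 6 = max(EF_Task 1=7, EF_Task 2=3) = 7; EF_Task 6 = 7+9 = 16
ES_Task 7 = max(EF_Task 3=13, EF_Task 5=12) = 13; EF_Task 7 = 13+13 = 26
ES_Task 8 = max(EF_Task 4=22, EF_Task 5=12) = 22; EF_Task 8 = 22+6 = 28
ES_Task 9 = 7; EF_Task 9 = 7+3 = 10
ES_Task 10 = max(EF_Task 6=16, EF_Task 7=26, EF_Task 8=28, EF_Task 9=10) = 28; EF_Task 10 = 28+6 = 34
Expected project duration μ = 34 weeks. Critical path: Task 3 → Task 4 → Task 8 → Task 10.

Variances on critical path: σ²_Task 3=2.778, σ²_Task 4=7.111, σ²_Task 8=1.778, σ²_Task 10=0.444.
Largest is σ²_Task 4 = 7.111.

Task 4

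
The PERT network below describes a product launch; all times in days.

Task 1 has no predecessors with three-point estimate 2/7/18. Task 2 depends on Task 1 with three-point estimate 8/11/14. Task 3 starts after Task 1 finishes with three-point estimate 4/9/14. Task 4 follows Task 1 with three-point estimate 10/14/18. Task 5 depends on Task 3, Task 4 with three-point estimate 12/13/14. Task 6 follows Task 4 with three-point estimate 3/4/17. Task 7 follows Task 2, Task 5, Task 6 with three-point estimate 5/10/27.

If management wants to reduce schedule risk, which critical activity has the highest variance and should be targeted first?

Task 7

te_Task 1 = (2 + 4·7 + 18)/6 = 48/6 = 8; σ²_Task 1 = ((18−2)/6)² = 7.111
te_Task 2 = (8 + 4·11 + 14)/6 = 66/6 = 11; σ²_Task 2 = ((14−8)/6)² = 1.000
te_Task 3 = (4 + 4·9 + 14)/6 = 54/6 = 9; σ²_Task 3 = ((14−4)/6)² = 2.778
te_Task 4 = (10 + 4·14 + 18)/6 = 84/6 = 14; σ²_Task 4 = ((18−10)/6)² = 1.778
te_Task 5 = (12 + 4·13 + 14)/6 = 78/6 = 13; σ²_Task 5 = ((14−12)/6)² = 0.111
te_Task 6 = (3 + 4·4 + 17)/6 = 36/6 = 6; σ²_Task 6 = ((17−3)/6)² = 5.444
te_Task 7 = (5 + 4·10 + 27)/6 = 72/6 = 12; σ²_Task 7 = ((27−5)/6)² = 13.444

Forward pass:
ES_Task 1 = 0; EF_Task 1 = 8
ES_Task 2 = 8; EF_Task 2 = 8+11 = 19
ES_Task 3 = 8; EF_Task 3 = 8+9 = 17
ES_Task 4 = 8; EF_Task 4 = 8+14 = 22
ES_Task 5 = max(EF_Task 3=17, EF_Task 4=22) = 22; EF_Task 5 = 22+13 = 35
ES_Task 6 = 22; EF_Task 6 = 22+6 = 28
ES_Task 7 = max(EF_Task 2=19, EF_Task 5=35, EF_Task 6=28) = 35; EF_Task 7 = 35+12 = 47
Expected project duration μ = 47 days. Critical path: Task 1 → Task 4 → Task 5 → Task 7.

Variances on critical path: σ²_Task 1=7.111, σ²_Task 4=1.778, σ²_Task 5=0.111, σ²_Task 7=13.444.
Largest is σ²_Task 7 = 13.444.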